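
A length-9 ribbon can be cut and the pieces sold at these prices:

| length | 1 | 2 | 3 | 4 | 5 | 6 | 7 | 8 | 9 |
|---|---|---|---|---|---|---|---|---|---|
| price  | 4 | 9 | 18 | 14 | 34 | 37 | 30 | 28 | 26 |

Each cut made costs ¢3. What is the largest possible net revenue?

52

Build r[k] bottom-up: r[k] = max over allowed piece i of (p[i] + r[k−i]) − 3 per cut.
r[1] = 4
r[2] = 9
r[3] = 18
r[4] = 19  (first piece 1, then r[3]=18)
r[5] = 34
r[6] = 37
r[7] = 40  (first piece 2, then r[5]=34)
r[8] = 49  (first piece 3, then r[5]=34)
r[9] = 52  (first piece 3, then r[6]=37)
One optimal plan: pieces 6 + 3 (1 cut) → ¢55 − ¢3 = ¢52.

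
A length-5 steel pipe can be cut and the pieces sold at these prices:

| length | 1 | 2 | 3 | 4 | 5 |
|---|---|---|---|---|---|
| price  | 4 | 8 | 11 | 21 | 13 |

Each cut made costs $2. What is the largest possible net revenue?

Build net[k] bottom-up: net[k] = max over allowed piece i of (p[i] + net[k−i]) − 2 per cut.
net[1] = 4
net[2] = max(4+4-2, 8+0) = 8
net[3] = max(4+8-2, 8+4-2, 11+0) = 11
net[4] = max(4+11-2, 8+8-2, 11+4-2, 21+0) = 21
net[5] = max(4+21-2, 8+11-2, 11+8-2, 21+4-2, 13+0) = 23
One optimal plan: pieces 4 + 1 (1 cut) → $25 − $2 = $23.

23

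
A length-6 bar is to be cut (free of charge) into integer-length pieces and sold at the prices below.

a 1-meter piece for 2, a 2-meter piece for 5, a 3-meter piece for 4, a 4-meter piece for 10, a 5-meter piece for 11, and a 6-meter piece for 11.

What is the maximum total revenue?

15

Let R[k] be the best obtainable value from length k. For each k, try every first piece i and keep the best of price[i] + R[k−i].
R[1] = 2
R[2] = max(2+2, 5+0) = 5
R[3] = max(2+5, 5+2, 4+0) = 7
R[4] = max(2+7, 5+5, 4+2, 10+0) = 10
R[5] = max(2+10, 5+7, 4+5, 10+2, 11+0) = 12
R[6] = max(2+12, 5+10, 4+7, 10+5, 11+2, 11+0) = 15
One optimal cutting: 2 + 2 + 2 → 5 + 5 + 5 = 15.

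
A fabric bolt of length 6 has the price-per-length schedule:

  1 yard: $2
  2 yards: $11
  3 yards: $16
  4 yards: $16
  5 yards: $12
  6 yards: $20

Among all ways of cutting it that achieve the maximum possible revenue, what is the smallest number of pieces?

3

Consider every possible first cut. r[k] is the best of p[i]+r[k−i] over all sellable i≤k.
r[1] = 2
r[2] = max(2+2, 11+0) = 11
r[3] = max(2+11, 11+2, 16+0) = 16
r[4] = max(2+16, 11+11, 16+2, 16+0) = 22
r[5] = max(2+22, 11+16, 16+11, 16+2, 12+0) = 27
r[6] = max(2+27, 11+22, 16+16, 16+11, 12+2, 20+0) = 33
Maximum revenue is $33.
Now minimize piece count subject to staying optimal: for each k, pieces[k] = 1 + min over i with p[i]+r[k−i]=r[k] of pieces[k−i].
pieces[3] = 1
pieces[4] = 2
pieces[5] = 2
pieces[6] = 3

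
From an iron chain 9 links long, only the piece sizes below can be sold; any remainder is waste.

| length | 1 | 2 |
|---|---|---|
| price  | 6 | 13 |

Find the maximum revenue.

58

Consider every possible first cut. f[k] is the best of p[i]+f[k−i] over all sellable i≤k.
f[1] = 6
f[2] = 13
f[3] = 19  (first piece 1, then f[2]=13)
f[4] = 26  (first piece 2, then f[2]=13)
f[5] = 32  (first piece 1, then f[4]=26)
f[6] = 39  (first piece 2, then f[4]=26)
f[7] = 45  (first piece 1, then f[6]=39)
f[8] = 52  (first piece 2, then f[6]=39)
f[9] = 58  (first piece 1, then f[8]=52)
One optimal cutting: 2 + 2 + 2 + 2 + 1 → $58.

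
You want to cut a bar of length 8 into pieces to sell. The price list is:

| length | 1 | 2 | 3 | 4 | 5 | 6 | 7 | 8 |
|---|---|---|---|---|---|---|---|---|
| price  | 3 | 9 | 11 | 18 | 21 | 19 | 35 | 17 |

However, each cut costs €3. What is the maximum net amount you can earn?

35

Consider every possible first cut. v[k] is the best of p[i]+v[k−i] over all sellable i≤k, charging 3 whenever i<k.
v[1] = 3
v[2] = 9
v[3] = 11
v[4] = 18
v[5] = 21
v[6] = 24  (first piece 2, then v[4]=18)
v[7] = 35
v[8] = 35  (first piece 1, then v[7]=35)
One optimal plan: pieces 7 + 1 (1 cut) → €38 − €3 = €35.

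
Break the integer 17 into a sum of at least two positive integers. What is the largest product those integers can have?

Define m[k] = max over 1≤i<k of i · max(k−i, m[k−i]); the inner max lets the remainder stay uncut if that's better.
m[2] = 1*max(1,0) = 1*1 = 1
m[3] = max(1*2, 2*1) = 2
m[4] = max(1*3, 2*2, 3*1) = 4
m[5] = max(1*4, 2*3, 3*2, 4*1) = 6
m[6] = max(1*6, 2*4, 3*3, 4*2, 5*1) = 9
m[7] = max(1*9, 2*6, 3*4, 4*3, 5*2, 6*1) = 12
m[8] = max(1*12, 2*9, 3*6, …, 6*2, 7*1) = 18
m[9] = max(1*18, 2*12, 3*9, …, 7*2, 8*1) = 27
m[10] = max(1*27, 2*18, 3*12, …, 8*2, 9*1) = 36
m[11] = max(1*36, 2*27, 3*18, …, 9*2, 10*1) = 54
m[12] = max(1*54, 2*36, 3*27, …, 10*2, 11*1) = 81
m[13] = max(1*81, 2*54, 3*36, …, 11*2, 12*1) = 108
m[14] = max(1*108, 2*81, 3*54, …, 12*2, 13*1) = 162
m[15] = max(1*162, 2*108, 3*81, …, 13*2, 14*1) = 243
m[16] = max(1*243, 2*162, 3*108, …, 14*2, 15*1) = 324
m[17] = max(1*324, 2*243, 3*162, …, 15*2, 16*1) = 486
One optimal split: 3 + 3 + 3 + 3 + 3 + 2; product 3*3*3*3*3*2 = 486.

486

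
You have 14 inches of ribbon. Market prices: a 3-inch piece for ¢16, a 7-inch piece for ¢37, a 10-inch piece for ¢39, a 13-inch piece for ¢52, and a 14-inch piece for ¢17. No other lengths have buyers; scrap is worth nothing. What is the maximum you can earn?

74

Consider every possible first cut. best[k] is the best of p[i]+best[k−i] over all sellable i≤k.
best[1] = 0
best[2] = 0
best[3] = 16
best[4] = 16
best[5] = 16
best[6] = 32  (first piece 3, then best[3]=16)
best[7] = max(16+16, 37+0) = 37
best[8] = max(16+16, 37+0) = 37
best[9] = max(16+32, 37+0) = 48
best[10] = max(16+37, 37+16, 39+0) = 53
best[11] = max(16+37, 37+16, 39+0) = 53
best[12] = max(16+48, 37+16, 39+0) = 64
best[13] = max(16+53, 37+32, 39+16, 52+0) = 69
best[14] = max(16+53, 37+37, 39+16, 52+0, 17+0) = 74
One optimal cutting: 7 + 7 → ¢74.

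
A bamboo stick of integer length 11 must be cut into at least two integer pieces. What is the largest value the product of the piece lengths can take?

54

Define P[k] = max over 1≤i<k of i · max(k−i, P[k−i]); the inner max lets the remainder stay uncut if that's better.
Small cases: P[2]=1, P[3]=2, P[4]=4, P[5]=6.
P[6] = max(1*6, 2*4, 3*3, 4*2, 5*1) = 9
P[7] = max(1*9, 2*6, 3*4, 4*3, 5*2, 6*1) = 12
P[8] = max(1*12, 2*9, 3*6, …, 6*2, 7*1) = 18
P[9] = max(1*18, 2*12, 3*9, …, 7*2, 8*1) = 27
P[10] = max(1*27, 2*18, 3*12, …, 8*2, 9*1) = 36
P[11] = max(1*36, 2*27, 3*18, …, 9*2, 10*1) = 54
One optimal split: 3 + 3 + 3 + 2; product 3*3*3*2 = 54.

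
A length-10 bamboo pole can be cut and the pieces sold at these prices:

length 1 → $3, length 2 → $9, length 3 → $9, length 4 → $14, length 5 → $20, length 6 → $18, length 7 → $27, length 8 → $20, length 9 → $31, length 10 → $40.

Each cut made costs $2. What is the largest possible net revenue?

Let v[k] be the best obtainable value from length k. For each k, try every first piece i and keep the best of price[i] + v[k−i] minus the 2 cut fee when i<k.
v[1] = 3
v[2] = 9
v[3] = 10  (first piece 1, then v[2]=9)
v[4] = 16  (first piece 2, then v[2]=9)
v[5] = 20
v[6] = 23  (first piece 2, then v[4]=16)
v[7] = 27  (first piece 2, then v[5]=20)
v[8] = 30  (first piece 2, then v[6]=23)
v[9] = 34  (first piece 2, then v[7]=27)
v[10] = 40
Best is to make no cuts and sell whole for $40.

40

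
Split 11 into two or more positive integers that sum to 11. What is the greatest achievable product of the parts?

Define g[k] = max over 1≤i<k of i · max(k−i, g[k−i]); the inner max lets the remainder stay uncut if that's better.
g[2] = 1*max(1,0) = 1*1 = 1
g[3] = 1*max(2,1) = 1*2 = 2
g[4] = 2*max(2,1) = 2*2 = 4
g[5] = 2*max(3,2) = 2*3 = 6
g[6] = 3*max(3,2) = 3*3 = 9
g[7] = 2*max(5,6) = 2*6 = 12
g[8] = 2*max(6,9) = 2*9 = 18
g[9] = 3*max(6,9) = 3*9 = 27
g[10] = 2*max(8,18) = 2*18 = 36
g[11] = 2*max(9,27) = 2*27 = 54
One optimal split: 3 + 3 + 3 + 2; product 3*3*3*2 = 54.

54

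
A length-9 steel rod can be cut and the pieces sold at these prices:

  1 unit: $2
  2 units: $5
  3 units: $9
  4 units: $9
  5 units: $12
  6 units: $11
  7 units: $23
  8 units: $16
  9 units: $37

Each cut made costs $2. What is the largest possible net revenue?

37

Let v[k] be the best obtainable value from length k. For each k, try every first piece i and keep the best of price[i] + v[k−i] minus the 2 cut fee when i<k.
v[1] = 2
v[2] = 5
v[3] = 9
v[4] = 9  (first piece 1, then v[3]=9)
v[5] = 12  (first piece 2, then v[3]=9)
v[6] = 16  (first piece 3, then v[3]=9)
v[7] = 23
v[8] = 23  (first piece 1, then v[7]=23)
v[9] = 37
Best is to make no cuts and sell whole for $37.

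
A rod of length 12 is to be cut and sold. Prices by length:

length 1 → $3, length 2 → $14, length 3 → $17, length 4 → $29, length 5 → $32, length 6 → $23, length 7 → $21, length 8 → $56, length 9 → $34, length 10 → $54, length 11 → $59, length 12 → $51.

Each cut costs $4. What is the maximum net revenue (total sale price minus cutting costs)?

Let net[k] be the best obtainable value from length k. For each k, try every first piece i and keep the best of price[i] + net[k−i] minus the 4 cut fee when i<k.
net[1] = 3
net[2] = 14
net[3] = 17
net[4] = 29
net[5] = 32
net[6] = 39  (first piece 2, then net[4]=29)
net[7] = 42  (first piece 2, then net[5]=32)
net[8] = 56
net[9] = 57  (first piece 4, then net[5]=32)
net[10] = 66  (first piece 2, then net[8]=56)
net[11] = 69  (first piece 3, then net[8]=56)
net[12] = 81  (first piece 4, then net[8]=56)
One optimal plan: pieces 8 + 4 (1 cut) → $85 − $4 = $81.

81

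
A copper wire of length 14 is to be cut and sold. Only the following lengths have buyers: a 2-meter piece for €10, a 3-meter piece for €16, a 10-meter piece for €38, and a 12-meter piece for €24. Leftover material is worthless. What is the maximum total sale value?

Let r[k] be the best obtainable value from length k. For each k, try every first piece i and keep the best of price[i] + r[k−i].
r[1] = 0
r[2] = 10
r[3] = max(10+0, 16+0) = 16
r[4] = max(10+10, 16+0) = 20
r[5] = max(10+16, 16+10) = 26
r[6] = max(10+20, 16+16) = 32
r[7] = max(10+26, 16+20) = 36
r[8] = max(10+32, 16+26) = 42
r[9] = max(10+36, 16+32) = 48
r[10] = max(10+42, 16+36, 38+0) = 52
r[11] = max(10+48, 16+42, 38+0) = 58
r[12] = max(10+52, 16+48, 38+10, 24+0) = 64
r[13] = max(10+58, 16+52, 38+16, 24+0) = 68
r[14] = max(10+64, 16+58, 38+20, 24+10) = 74
One optimal cutting: 3 + 3 + 3 + 3 + 2 → €74.

74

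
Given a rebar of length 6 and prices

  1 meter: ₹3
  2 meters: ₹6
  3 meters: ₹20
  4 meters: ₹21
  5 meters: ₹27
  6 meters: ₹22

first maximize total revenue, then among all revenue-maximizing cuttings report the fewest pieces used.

Let r[k] be the best obtainable value from length k. For each k, try every first piece i and keep the best of price[i] + r[k−i].
r[1] = 3
r[2] = max(3+3, 6+0) = 6
r[3] = max(3+6, 6+3, 20+0) = 20
r[4] = max(3+20, 6+6, 20+3, 21+0) = 23
r[5] = max(3+23, 6+20, 20+6, 21+3, 27+0) = 27
r[6] = max(3+27, 6+23, 20+20, 21+6, 27+3, 22+0) = 40
Maximum revenue is ₹40.
Now minimize piece count subject to staying optimal: for each k, pieces[k] = 1 + min over i with p[i]+r[k−i]=r[k] of pieces[k−i].
pieces[3] = 1
pieces[4] = 2
pieces[5] = 1
pieces[6] = 2

2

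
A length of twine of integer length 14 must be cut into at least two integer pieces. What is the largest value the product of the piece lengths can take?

162

Let prod[k] be the best product for length k (with at least one cut). For each first piece i, the rest contributes max(k−i, prod[k−i]).
Small cases: prod[2]=1, prod[3]=2, prod[4]=4, prod[5]=6, prod[6]=9, prod[7]=12, prod[8]=18.
prod[9] = max(1*18, 2*12, 3*9, …, 7*2, 8*1) = 27
prod[10] = max(1*27, 2*18, 3*12, …, 8*2, 9*1) = 36
prod[11] = max(1*36, 2*27, 3*18, …, 9*2, 10*1) = 54
prod[12] = max(1*54, 2*36, 3*27, …, 10*2, 11*1) = 81
prod[13] = max(1*81, 2*54, 3*36, …, 11*2, 12*1) = 108
prod[14] = max(1*108, 2*81, 3*54, …, 12*2, 13*1) = 162
One optimal split: 3 + 3 + 3 + 3 + 2; product 3*3*3*3*2 = 162.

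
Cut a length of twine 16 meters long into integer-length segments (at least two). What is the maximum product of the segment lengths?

Fill P[k] for k=2..16: at each k try every first piece i and multiply by the better of (k−i) uncut or P[k−i].
Small cases: P[2]=1, P[3]=2, P[4]=4, P[5]=6, P[6]=9, P[7]=12, P[8]=18, P[9]=27.
P[10] = 2×max(8,18) = 2×18 = 36
P[11] = 2×max(9,27) = 2×27 = 54
P[12] = 3×max(9,27) = 3×27 = 81
P[13] = 2×max(11,54) = 2×54 = 108
P[14] = 2×max(12,81) = 2×81 = 162
P[15] = 3×max(12,81) = 3×81 = 243
P[16] = 2×max(14,162) = 2×162 = 324
One optimal split: 3 + 3 + 3 + 3 + 2 + 2; product 3×3×3×3×2×2 = 324.

324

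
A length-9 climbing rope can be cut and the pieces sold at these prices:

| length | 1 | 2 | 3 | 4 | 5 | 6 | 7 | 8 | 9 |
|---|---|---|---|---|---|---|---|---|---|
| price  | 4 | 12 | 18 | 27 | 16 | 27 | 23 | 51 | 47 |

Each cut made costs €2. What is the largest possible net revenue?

54

Let net[k] be the best obtainable value from length k. For each k, try every first piece i and keep the best of price[i] + net[k−i] minus the 2 cut fee when i<k.
net[1] = 4
net[2] = 12
net[3] = 18
net[4] = 27
net[5] = 29  (first piece 1, then net[4]=27)
net[6] = 37  (first piece 2, then net[4]=27)
net[7] = 43  (first piece 3, then net[4]=27)
net[8] = 52  (first piece 4, then net[4]=27)
net[9] = 54  (first piece 1, then net[8]=52)
One optimal plan: pieces 4 + 4 + 1 (2 cuts) → €58 − €4 = €54.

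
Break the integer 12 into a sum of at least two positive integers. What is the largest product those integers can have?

81

Define g[k] = max over 1≤i<k of i · max(k−i, g[k−i]); the inner max lets the remainder stay uncut if that's better.
g[2] = 1·max(1,0) = 1·1 = 1
g[3] = 1·max(2,1) = 1·2 = 2
g[4] = 2·max(2,1) = 2·2 = 4
g[5] = 2·max(3,2) = 2·3 = 6
g[6] = 3·max(3,2) = 3·3 = 9
g[7] = 2·max(5,6) = 2·6 = 12
g[8] = 2·max(6,9) = 2·9 = 18
g[9] = 3·max(6,9) = 3·9 = 27
g[10] = 2·max(8,18) = 2·18 = 36
g[11] = 2·max(9,27) = 2·27 = 54
g[12] = 3·max(9,27) = 3·27 = 81
One optimal split: 3 + 3 + 3 + 3; product 3·3·3·3 = 81.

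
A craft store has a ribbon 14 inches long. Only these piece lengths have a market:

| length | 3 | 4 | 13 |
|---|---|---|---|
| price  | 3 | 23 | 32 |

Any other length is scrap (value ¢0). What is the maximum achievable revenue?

69

Let r[k] be the best obtainable value from length k. For each k, try every first piece i and keep the best of price[i] + r[k−i].
r[1] = 0
r[2] = 0
r[3] = 3
r[4] = max(3+0, 23+0) = 23
r[5] = max(3+0, 23+0) = 23
r[6] = max(3+3, 23+0) = 23
r[7] = max(3+23, 23+3) = 26
r[8] = max(3+23, 23+23) = 46
r[9] = max(3+23, 23+23) = 46
r[10] = max(3+26, 23+23) = 46
r[11] = max(3+46, 23+26) = 49
r[12] = max(3+46, 23+46) = 69
r[13] = max(3+46, 23+46, 32+0) = 69
r[14] = max(3+49, 23+46, 32+0) = 69
One optimal cutting: pieces 4 + 4 + 4 with 2 inches of scrap → ¢69.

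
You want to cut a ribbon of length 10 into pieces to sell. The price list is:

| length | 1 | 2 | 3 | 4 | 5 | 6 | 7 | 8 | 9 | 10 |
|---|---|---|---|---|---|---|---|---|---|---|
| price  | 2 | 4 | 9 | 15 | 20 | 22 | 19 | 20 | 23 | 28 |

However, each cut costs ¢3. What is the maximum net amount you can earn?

37

Consider every possible first cut. r[k] is the best of p[i]+r[k−i] over all sellable i≤k, charging 3 whenever i<k.
r[1] = 2
r[2] = 4
r[3] = 9
r[4] = 15
r[5] = 20
r[6] = 22
r[7] = 21  (first piece 1, then r[6]=22)
r[8] = 27  (first piece 4, then r[4]=15)
r[9] = 32  (first piece 4, then r[5]=20)
r[10] = 37  (first piece 5, then r[5]=20)
One optimal plan: pieces 5 + 5 (1 cut) → ¢40 − ¢3 = ¢37.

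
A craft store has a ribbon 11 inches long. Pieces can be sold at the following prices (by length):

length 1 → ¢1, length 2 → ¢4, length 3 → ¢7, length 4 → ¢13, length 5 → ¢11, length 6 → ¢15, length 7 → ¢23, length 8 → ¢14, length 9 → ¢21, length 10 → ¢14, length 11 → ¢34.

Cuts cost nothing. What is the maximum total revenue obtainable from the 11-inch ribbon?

Consider every possible first cut. R[k] is the best of p[i]+R[k−i] over all sellable i≤k.
R[1] = 1
R[2] = max(1+1, 4+0) = 4
R[3] = max(1+4, 4+1, 7+0) = 7
R[4] = max(1+7, 4+4, 7+1, 13+0) = 13
R[5] = max(1+13, 4+7, 7+4, 13+1, 11+0) = 14
R[6] = max(1+14, 4+13, 7+7, 13+4, 11+1, 15+0) = 17
R[7] = max(1+17, 4+14, 7+13, …, 15+1, 23+0) = 23
R[8] = max(1+23, 4+17, 7+14, …, 23+1, 14+0) = 26
R[9] = max(1+26, 4+23, 7+17, …, 14+1, 21+0) = 27
R[10] = max(1+27, 4+26, 7+23, …, 21+1, 14+0) = 30
R[11] = max(1+30, 4+27, 7+26, …, 14+1, 34+0) = 36
One optimal cutting: 7 + 4 → ¢23 + ¢13 = ¢36.

36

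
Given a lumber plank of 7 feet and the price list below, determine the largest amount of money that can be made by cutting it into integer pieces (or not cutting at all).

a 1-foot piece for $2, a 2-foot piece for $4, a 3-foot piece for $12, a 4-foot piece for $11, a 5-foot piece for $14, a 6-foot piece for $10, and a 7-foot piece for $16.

Build R[k] bottom-up: R[k] = max over allowed piece i of (p[i] + R[k−i]).
R[1] = 2
R[2] = max(2+2, 4+0) = 4
R[3] = max(2+4, 4+2, 12+0) = 12
R[4] = max(2+12, 4+4, 12+2, 11+0) = 14
R[5] = max(2+14, 4+12, 12+4, 11+2, 14+0) = 16
R[6] = max(2+16, 4+14, 12+12, 11+4, 14+2, 10+0) = 24
R[7] = max(2+24, 4+16, 12+14, …, 10+2, 16+0) = 26
One optimal cutting: 3 + 3 + 1 → $12 + $12 + $2 = $26.

26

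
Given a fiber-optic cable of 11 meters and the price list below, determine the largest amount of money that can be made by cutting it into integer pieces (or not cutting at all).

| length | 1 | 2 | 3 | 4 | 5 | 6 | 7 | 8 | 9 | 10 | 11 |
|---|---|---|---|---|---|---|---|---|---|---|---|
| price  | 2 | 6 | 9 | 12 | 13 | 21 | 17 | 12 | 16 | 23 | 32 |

Let v[k] be the best obtainable value from length k. For each k, try every first piece i and keep the best of price[i] + v[k−i].
v[1] = 2
v[2] = 6
v[3] = 9
v[4] = 12  (first piece 2, then v[2]=6)
v[5] = 15  (first piece 2, then v[3]=9)
v[6] = 21
v[7] = 23  (first piece 1, then v[6]=21)
v[8] = 27  (first piece 2, then v[6]=21)
v[9] = 30  (first piece 3, then v[6]=21)
v[10] = 33  (first piece 2, then v[8]=27)
v[11] = 36  (first piece 2, then v[9]=30)
One optimal cutting: 6 + 3 + 2 → $21 + $9 + $6 = $36.

36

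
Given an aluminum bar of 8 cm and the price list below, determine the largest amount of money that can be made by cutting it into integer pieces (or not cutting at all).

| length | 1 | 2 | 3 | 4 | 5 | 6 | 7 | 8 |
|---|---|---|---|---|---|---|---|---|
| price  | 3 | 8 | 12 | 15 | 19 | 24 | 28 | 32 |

Consider every possible first cut. v[k] is the best of p[i]+v[k−i] over all sellable i≤k.
v[1] = 3
v[2] = max(3+3, 8+0) = 8
v[3] = max(3+8, 8+3, 12+0) = 12
v[4] = max(3+12, 8+8, 12+3, 15+0) = 16
v[5] = max(3+16, 8+12, 12+8, 15+3, 19+0) = 20
v[6] = max(3+20, 8+16, 12+12, 15+8, 19+3, 24+0) = 24
v[7] = max(3+24, 8+20, 12+16, …, 24+3, 28+0) = 28
v[8] = max(3+28, 8+24, 12+20, …, 28+3, 32+0) = 32
One optimal cutting: 2 + 2 + 2 + 2 → $8 + $8 + $8 + $8 = $32.

32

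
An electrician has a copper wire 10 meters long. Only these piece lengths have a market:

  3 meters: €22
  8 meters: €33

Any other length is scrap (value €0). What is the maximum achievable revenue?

Let best[k] be the best obtainable value from length k. For each k, try every first piece i and keep the best of price[i] + best[k−i].
best[1] = 0
best[2] = 0
best[3] = 22
best[4] = 22
best[5] = 22
best[6] = 44  (first piece 3, then best[3]=22)
best[7] = 44
best[8] = 44
best[9] = 66  (first piece 3, then best[6]=44)
best[10] = 66
One optimal cutting: pieces 3 + 3 + 3 with 1 meter of scrap → €66.

66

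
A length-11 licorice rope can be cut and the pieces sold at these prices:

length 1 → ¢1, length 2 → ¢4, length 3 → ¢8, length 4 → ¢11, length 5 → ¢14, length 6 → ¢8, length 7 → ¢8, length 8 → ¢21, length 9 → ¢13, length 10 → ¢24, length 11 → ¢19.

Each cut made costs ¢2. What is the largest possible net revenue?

27

Consider every possible first cut. r[k] is the best of p[i]+r[k−i] over all sellable i≤k, charging 2 whenever i<k.
r[1] = 1
r[2] = 4
r[3] = 8
r[4] = 11
r[5] = 14
r[6] = 14  (first piece 3, then r[3]=8)
r[7] = 17  (first piece 3, then r[4]=11)
r[8] = 21
r[9] = 23  (first piece 4, then r[5]=14)
r[10] = 26  (first piece 5, then r[5]=14)
r[11] = 27  (first piece 3, then r[8]=21)
One optimal plan: pieces 8 + 3 (1 cut) → ¢29 − ¢2 = ¢27.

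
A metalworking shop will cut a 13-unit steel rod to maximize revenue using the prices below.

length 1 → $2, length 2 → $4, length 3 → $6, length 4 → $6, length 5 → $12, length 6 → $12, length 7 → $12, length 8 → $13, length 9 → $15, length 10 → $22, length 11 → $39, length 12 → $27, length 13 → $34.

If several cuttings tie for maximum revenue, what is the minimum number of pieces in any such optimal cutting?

2

Consider every possible first cut. r[k] is the best of p[i]+r[k−i] over all sellable i≤k.
r[1] = 2
r[2] = 4  (first piece 1, then r[1]=2)
r[3] = 6  (first piece 1, then r[2]=4)
r[4] = 8  (first piece 1, then r[3]=6)
r[5] = 12
r[6] = 14  (first piece 1, then r[5]=12)
r[7] = 16  (first piece 1, then r[6]=14)
r[8] = 18  (first piece 1, then r[7]=16)
r[9] = 20  (first piece 1, then r[8]=18)
r[10] = 24  (first piece 5, then r[5]=12)
r[11] = 39
r[12] = 41  (first piece 1, then r[11]=39)
r[13] = 43  (first piece 1, then r[12]=41)
Maximum revenue is $43.
Now minimize piece count subject to staying optimal: for each k, pieces[k] = 1 + min over i with p[i]+r[k−i]=r[k] of pieces[k−i].
pieces[10] = 2
pieces[11] = 1
pieces[12] = 2
pieces[13] = 2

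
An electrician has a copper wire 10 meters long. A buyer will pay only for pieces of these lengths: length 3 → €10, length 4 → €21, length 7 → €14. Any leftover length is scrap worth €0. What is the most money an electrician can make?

42

Build f[k] bottom-up: f[k] = max over allowed piece i of (p[i] + f[k−i]).
f[1] = 0
f[2] = 0
f[3] = 10
f[4] = 21
f[5] = 21
f[6] = 21
f[7] = 31  (first piece 3, then f[4]=21)
f[8] = 42  (first piece 4, then f[4]=21)
f[9] = 42
f[10] = 42
One optimal cutting: pieces 4 + 4 with 2 meters of scrap → €42.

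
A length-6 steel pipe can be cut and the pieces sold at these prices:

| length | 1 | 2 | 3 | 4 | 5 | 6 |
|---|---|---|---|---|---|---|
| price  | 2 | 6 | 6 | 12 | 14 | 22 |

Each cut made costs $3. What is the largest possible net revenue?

22

Consider every possible first cut. net[k] is the best of p[i]+net[k−i] over all sellable i≤k, charging 3 whenever i<k.
net[1] = 2
net[2] = 6
net[3] = 6
net[4] = 12
net[5] = 14
net[6] = 22
Best is to make no cuts and sell whole for $22.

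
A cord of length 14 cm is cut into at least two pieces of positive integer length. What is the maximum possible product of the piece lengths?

162

Fill g[k] for k=2..14: at each k try every first piece i and multiply by the better of (k−i) uncut or g[k−i].
g[2] = 1×max(1,0) = 1×1 = 1
g[3] = max(1×2, 2×1) = 2
g[4] = max(1×3, 2×2, 3×1) = 4
g[5] = max(1×4, 2×3, 3×2, 4×1) = 6
g[6] = max(1×6, 2×4, 3×3, 4×2, 5×1) = 9
g[7] = max(1×9, 2×6, 3×4, 4×3, 5×2, 6×1) = 12
g[8] = max(1×12, 2×9, 3×6, …, 6×2, 7×1) = 18
g[9] = max(1×18, 2×12, 3×9, …, 7×2, 8×1) = 27
g[10] = max(1×27, 2×18, 3×12, …, 8×2, 9×1) = 36
g[11] = max(1×36, 2×27, 3×18, …, 9×2, 10×1) = 54
g[12] = max(1×54, 2×36, 3×27, …, 10×2, 11×1) = 81
g[13] = max(1×81, 2×54, 3×36, …, 11×2, 12×1) = 108
g[14] = max(1×108, 2×81, 3×54, …, 12×2, 13×1) = 162
One optimal split: 3 + 3 + 3 + 3 + 2; product 3×3×3×3×2 = 162.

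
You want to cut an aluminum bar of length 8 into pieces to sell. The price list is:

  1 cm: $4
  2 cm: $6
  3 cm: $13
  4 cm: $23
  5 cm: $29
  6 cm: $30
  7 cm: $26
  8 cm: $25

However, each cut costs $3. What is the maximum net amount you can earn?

Build v[k] bottom-up: v[k] = max over allowed piece i of (p[i] + v[k−i]) − 3 per cut.
v[1] = 4
v[2] = max(4+4-3, 6+0) = 6
v[3] = max(4+6-3, 6+4-3, 13+0) = 13
v[4] = max(4+13-3, 6+6-3, 13+4-3, 23+0) = 23
v[5] = max(4+23-3, 6+13-3, 13+6-3, 23+4-3, 29+0) = 29
v[6] = max(4+29-3, 6+23-3, 13+13-3, 23+6-3, 29+4-3, 30+0) = 30
v[7] = max(4+30-3, 6+29-3, 13+23-3, …, 30+4-3, 26+0) = 33
v[8] = max(4+33-3, 6+30-3, 13+29-3, …, 26+4-3, 25+0) = 43
One optimal plan: pieces 4 + 4 (1 cut) → $46 − $3 = $43.

43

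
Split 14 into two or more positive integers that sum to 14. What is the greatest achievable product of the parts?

Let g[k] be the best product for length k (with at least one cut). For each first piece i, the rest contributes max(k−i, g[k−i]).
g[2] = 1·max(1,0) = 1·1 = 1
g[3] = 1·max(2,1) = 1·2 = 2
g[4] = 2·max(2,1) = 2·2 = 4
g[5] = 2·max(3,2) = 2·3 = 6
g[6] = 3·max(3,2) = 3·3 = 9
g[7] = 2·max(5,6) = 2·6 = 12
g[8] = 2·max(6,9) = 2·9 = 18
g[9] = 3·max(6,9) = 3·9 = 27
g[10] = 2·max(8,18) = 2·18 = 36
g[11] = 2·max(9,27) = 2·27 = 54
g[12] = 3·max(9,27) = 3·27 = 81
g[13] = 2·max(11,54) = 2·54 = 108
g[14] = 2·max(12,81) = 2·81 = 162
One optimal split: 3 + 3 + 3 + 3 + 2; product 3·3·3·3·2 = 162.

162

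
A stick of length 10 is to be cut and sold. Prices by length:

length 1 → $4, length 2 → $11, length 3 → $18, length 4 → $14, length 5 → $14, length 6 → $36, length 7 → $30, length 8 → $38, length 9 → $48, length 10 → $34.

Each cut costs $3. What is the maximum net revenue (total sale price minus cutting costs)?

Consider every possible first cut. v[k] is the best of p[i]+v[k−i] over all sellable i≤k, charging 3 whenever i<k.
v[1] = 4
v[2] = 11
v[3] = 18
v[4] = 19  (first piece 1, then v[3]=18)
v[5] = 26  (first piece 2, then v[3]=18)
v[6] = 36
v[7] = 37  (first piece 1, then v[6]=36)
v[8] = 44  (first piece 2, then v[6]=36)
v[9] = 51  (first piece 3, then v[6]=36)
v[10] = 52  (first piece 1, then v[9]=51)
One optimal plan: pieces 6 + 3 + 1 (2 cuts) → $58 − $6 = $52.

52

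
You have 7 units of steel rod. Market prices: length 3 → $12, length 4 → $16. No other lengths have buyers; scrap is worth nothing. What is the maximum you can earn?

28

Let best[k] be the best obtainable value from length k. For each k, try every first piece i and keep the best of price[i] + best[k−i].
best[1] = 0
best[2] = 0
best[3] = 12
best[4] = max(12+0, 16+0) = 16
best[5] = max(12+0, 16+0) = 16
best[6] = max(12+12, 16+0) = 24
best[7] = max(12+16, 16+12) = 28
One optimal cutting: 4 + 3 → $28.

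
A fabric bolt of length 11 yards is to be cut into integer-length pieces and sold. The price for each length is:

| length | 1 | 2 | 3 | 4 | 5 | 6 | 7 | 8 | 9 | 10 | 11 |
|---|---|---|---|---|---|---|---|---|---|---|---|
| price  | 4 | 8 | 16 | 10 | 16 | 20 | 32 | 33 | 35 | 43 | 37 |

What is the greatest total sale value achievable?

Let r[k] be the best obtainable value from length k. For each k, try every first piece i and keep the best of price[i] + r[k−i].
r[1] = 4
r[2] = 8  (first piece 1, then r[1]=4)
r[3] = 16
r[4] = 20  (first piece 1, then r[3]=16)
r[5] = 24  (first piece 1, then r[4]=20)
r[6] = 32  (first piece 3, then r[3]=16)
r[7] = 36  (first piece 1, then r[6]=32)
r[8] = 40  (first piece 1, then r[7]=36)
r[9] = 48  (first piece 3, then r[6]=32)
r[10] = 52  (first piece 1, then r[9]=48)
r[11] = 56  (first piece 1, then r[10]=52)
One optimal cutting: 3 + 3 + 3 + 1 + 1 → $16 + $16 + $16 + $4 + $4 = $56.

56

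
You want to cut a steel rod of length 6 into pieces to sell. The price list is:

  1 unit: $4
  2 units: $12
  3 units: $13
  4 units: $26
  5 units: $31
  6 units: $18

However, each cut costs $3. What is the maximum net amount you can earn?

35

Build v[k] bottom-up: v[k] = max over allowed piece i of (p[i] + v[k−i]) − 3 per cut.
v[1] = 4
v[2] = max(4+4-3, 12+0) = 12
v[3] = max(4+12-3, 12+4-3, 13+0) = 13
v[4] = max(4+13-3, 12+12-3, 13+4-3, 26+0) = 26
v[5] = max(4+26-3, 12+13-3, 13+12-3, 26+4-3, 31+0) = 31
v[6] = max(4+31-3, 12+26-3, 13+13-3, 26+12-3, 31+4-3, 18+0) = 35
One optimal plan: pieces 4 + 2 (1 cut) → $38 − $3 = $35.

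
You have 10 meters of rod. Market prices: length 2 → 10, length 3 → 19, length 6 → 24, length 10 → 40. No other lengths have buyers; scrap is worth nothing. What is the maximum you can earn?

Consider every possible first cut. best[k] is the best of p[i]+best[k−i] over all sellable i≤k.
best[1] = 0
best[2] = 10
best[3] = max(10+0, 19+0) = 19
best[4] = max(10+10, 19+0) = 20
best[5] = max(10+19, 19+10) = 29
best[6] = max(10+20, 19+19, 24+0) = 38
best[7] = max(10+29, 19+20, 24+0) = 39
best[8] = max(10+38, 19+29, 24+10) = 48
best[9] = max(10+39, 19+38, 24+19) = 57
best[10] = max(10+48, 19+39, 24+20, 40+0) = 58
One optimal cutting: 3 + 3 + 2 + 2 → 58.

58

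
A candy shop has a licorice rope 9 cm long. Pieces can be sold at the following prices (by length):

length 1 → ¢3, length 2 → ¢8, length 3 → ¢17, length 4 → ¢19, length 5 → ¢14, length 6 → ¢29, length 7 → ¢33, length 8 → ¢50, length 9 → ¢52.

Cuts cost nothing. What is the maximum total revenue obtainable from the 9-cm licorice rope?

Build v[k] bottom-up: v[k] = max over allowed piece i of (p[i] + v[k−i]).
v[1] = 3
v[2] = max(3+3, 8+0) = 8
v[3] = max(3+8, 8+3, 17+0) = 17
v[4] = max(3+17, 8+8, 17+3, 19+0) = 20
v[5] = max(3+20, 8+17, 17+8, 19+3, 14+0) = 25
v[6] = max(3+25, 8+20, 17+17, 19+8, 14+3, 29+0) = 34
v[7] = max(3+34, 8+25, 17+20, …, 29+3, 33+0) = 37
v[8] = max(3+37, 8+34, 17+25, …, 33+3, 50+0) = 50
v[9] = max(3+50, 8+37, 17+34, …, 50+3, 52+0) = 53
One optimal cutting: 8 + 1 → ¢50 + ¢3 = ¢53.

53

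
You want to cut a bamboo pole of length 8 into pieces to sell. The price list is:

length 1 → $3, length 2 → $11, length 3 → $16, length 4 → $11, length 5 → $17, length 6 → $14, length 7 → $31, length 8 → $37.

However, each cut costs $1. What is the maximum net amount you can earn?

41

Build r[k] bottom-up: r[k] = max over allowed piece i of (p[i] + r[k−i]) − 1 per cut.
r[1] = 3
r[2] = max(3+3-1, 11+0) = 11
r[3] = max(3+11-1, 11+3-1, 16+0) = 16
r[4] = max(3+16-1, 11+11-1, 16+3-1, 11+0) = 21
r[5] = max(3+21-1, 11+16-1, 16+11-1, 11+3-1, 17+0) = 26
r[6] = max(3+26-1, 11+21-1, 16+16-1, 11+11-1, 17+3-1, 14+0) = 31
r[7] = max(3+31-1, 11+26-1, 16+21-1, …, 14+3-1, 31+0) = 36
r[8] = max(3+36-1, 11+31-1, 16+26-1, …, 31+3-1, 37+0) = 41
One optimal plan: pieces 2 + 2 + 2 + 2 (3 cuts) → $44 − $3 = $41.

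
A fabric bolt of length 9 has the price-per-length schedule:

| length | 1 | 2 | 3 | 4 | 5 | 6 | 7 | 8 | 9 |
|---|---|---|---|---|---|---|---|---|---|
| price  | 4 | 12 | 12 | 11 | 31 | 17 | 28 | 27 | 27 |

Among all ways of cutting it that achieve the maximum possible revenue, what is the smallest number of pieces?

3

Consider every possible first cut. r[k] is the best of p[i]+r[k−i] over all sellable i≤k.
r[1] = 4
r[2] = 12
r[3] = 16  (first piece 1, then r[2]=12)
r[4] = 24  (first piece 2, then r[2]=12)
r[5] = 31
r[6] = 36  (first piece 2, then r[4]=24)
r[7] = 43  (first piece 2, then r[5]=31)
r[8] = 48  (first piece 2, then r[6]=36)
r[9] = 55  (first piece 2, then r[7]=43)
Maximum revenue is $55.
Now minimize piece count subject to staying optimal: for each k, pieces[k] = 1 + min over i with p[i]+r[k−i]=r[k] of pieces[k−i].
pieces[6] = 3
pieces[7] = 2
pieces[8] = 4
pieces[9] = 3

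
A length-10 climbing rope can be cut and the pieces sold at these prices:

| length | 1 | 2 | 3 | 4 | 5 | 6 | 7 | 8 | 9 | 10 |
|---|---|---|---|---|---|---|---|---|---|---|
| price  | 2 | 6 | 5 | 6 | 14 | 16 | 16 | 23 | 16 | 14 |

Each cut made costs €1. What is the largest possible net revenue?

Build net[k] bottom-up: net[k] = max over allowed piece i of (p[i] + net[k−i]) − 1 per cut.
net[1] = 2
net[2] = max(2+2-1, 6+0) = 6
net[3] = max(2+6-1, 6+2-1, 5+0) = 7
net[4] = max(2+7-1, 6+6-1, 5+2-1, 6+0) = 11
net[5] = max(2+11-1, 6+7-1, 5+6-1, 6+2-1, 14+0) = 14
net[6] = max(2+14-1, 6+11-1, 5+7-1, 6+6-1, 14+2-1, 16+0) = 16
net[7] = max(2+16-1, 6+14-1, 5+11-1, …, 16+2-1, 16+0) = 19
net[8] = max(2+19-1, 6+16-1, 5+14-1, …, 16+2-1, 23+0) = 23
net[9] = max(2+23-1, 6+19-1, 5+16-1, …, 23+2-1, 16+0) = 24
net[10] = max(2+24-1, 6+23-1, 5+19-1, …, 16+2-1, 14+0) = 28
One optimal plan: pieces 8 + 2 (1 cut) → €29 − €1 = €28.

28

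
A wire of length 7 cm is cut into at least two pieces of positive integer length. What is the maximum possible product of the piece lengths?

Let m[k] be the best product for length k (with at least one cut). For each first piece i, the rest contributes max(k−i, m[k−i]).
m[2] = 1·max(1,0) = 1·1 = 1
m[3] = 1·max(2,1) = 1·2 = 2
m[4] = 2·max(2,1) = 2·2 = 4
m[5] = 2·max(3,2) = 2·3 = 6
m[6] = 3·max(3,2) = 3·3 = 9
m[7] = 2·max(5,6) = 2·6 = 12
One optimal split: 3 + 2 + 2; product 3·2·2 = 12.

12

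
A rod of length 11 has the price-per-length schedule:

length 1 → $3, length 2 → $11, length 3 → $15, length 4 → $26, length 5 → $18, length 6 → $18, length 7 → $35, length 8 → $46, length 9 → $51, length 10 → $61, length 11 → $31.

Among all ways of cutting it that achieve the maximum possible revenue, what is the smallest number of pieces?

3

Consider every possible first cut. r[k] is the best of p[i]+r[k−i] over all sellable i≤k.
r[1] = 3
r[2] = max(3+3, 11+0) = 11
r[3] = max(3+11, 11+3, 15+0) = 15
r[4] = max(3+15, 11+11, 15+3, 26+0) = 26
r[5] = max(3+26, 11+15, 15+11, 26+3, 18+0) = 29
r[6] = max(3+29, 11+26, 15+15, 26+11, 18+3, 18+0) = 37
r[7] = max(3+37, 11+29, 15+26, …, 18+3, 35+0) = 41
r[8] = max(3+41, 11+37, 15+29, …, 35+3, 46+0) = 52
r[9] = max(3+52, 11+41, 15+37, …, 46+3, 51+0) = 55
r[10] = max(3+55, 11+52, 15+41, …, 51+3, 61+0) = 63
r[11] = max(3+63, 11+55, 15+52, …, 61+3, 31+0) = 67
Maximum revenue is $67.
Now minimize piece count subject to staying optimal: for each k, pieces[k] = 1 + min over i with p[i]+r[k−i]=r[k] of pieces[k−i].
pieces[8] = 2
pieces[9] = 3
pieces[10] = 3
pieces[11] = 3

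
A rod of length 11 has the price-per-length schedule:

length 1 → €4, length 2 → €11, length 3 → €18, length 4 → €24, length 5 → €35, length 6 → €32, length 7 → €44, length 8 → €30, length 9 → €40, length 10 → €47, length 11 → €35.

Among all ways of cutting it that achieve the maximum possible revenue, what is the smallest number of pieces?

3

Build r[k] bottom-up: r[k] = max over allowed piece i of (p[i] + r[k−i]).
r[1] = 4
r[2] = 11
r[3] = 18
r[4] = 24
r[5] = 35
r[6] = 39  (first piece 1, then r[5]=35)
r[7] = 46  (first piece 2, then r[5]=35)
r[8] = 53  (first piece 3, then r[5]=35)
r[9] = 59  (first piece 4, then r[5]=35)
r[10] = 70  (first piece 5, then r[5]=35)
r[11] = 74  (first piece 1, then r[10]=70)
Maximum revenue is €74.
Now minimize piece count subject to staying optimal: for each k, pieces[k] = 1 + min over i with p[i]+r[k−i]=r[k] of pieces[k−i].
pieces[8] = 2
pieces[9] = 2
pieces[10] = 2
pieces[11] = 3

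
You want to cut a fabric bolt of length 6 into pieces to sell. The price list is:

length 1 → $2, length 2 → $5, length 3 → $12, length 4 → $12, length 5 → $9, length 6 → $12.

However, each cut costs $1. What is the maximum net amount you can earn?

23

Build r[k] bottom-up: r[k] = max over allowed piece i of (p[i] + r[k−i]) − 1 per cut.
r[1] = 2
r[2] = 5
r[3] = 12
r[4] = 13  (first piece 1, then r[3]=12)
r[5] = 16  (first piece 2, then r[3]=12)
r[6] = 23  (first piece 3, then r[3]=12)
One optimal plan: pieces 3 + 3 (1 cut) → $24 − $1 = $23.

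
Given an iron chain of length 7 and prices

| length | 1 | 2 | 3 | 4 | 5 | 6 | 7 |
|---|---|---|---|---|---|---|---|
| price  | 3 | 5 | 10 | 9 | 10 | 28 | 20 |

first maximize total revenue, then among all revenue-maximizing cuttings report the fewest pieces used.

Consider every possible first cut. r[k] is the best of p[i]+r[k−i] over all sellable i≤k.
r[1] = 3
r[2] = max(3+3, 5+0) = 6
r[3] = max(3+6, 5+3, 10+0) = 10
r[4] = max(3+10, 5+6, 10+3, 9+0) = 13
r[5] = max(3+13, 5+10, 10+6, 9+3, 10+0) = 16
r[6] = max(3+16, 5+13, 10+10, 9+6, 10+3, 28+0) = 28
r[7] = max(3+28, 5+16, 10+13, …, 28+3, 20+0) = 31
Maximum revenue is $31.
Now minimize piece count subject to staying optimal: for each k, pieces[k] = 1 + min over i with p[i]+r[k−i]=r[k] of pieces[k−i].
pieces[4] = 2
pieces[5] = 3
pieces[6] = 1
pieces[7] = 2

2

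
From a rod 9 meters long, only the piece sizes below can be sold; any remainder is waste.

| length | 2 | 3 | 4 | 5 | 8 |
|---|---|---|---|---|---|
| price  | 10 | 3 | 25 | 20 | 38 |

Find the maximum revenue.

50

Build best[k] bottom-up: best[k] = max over allowed piece i of (p[i] + best[k−i]).
best[1] = 0
best[2] = 10
best[3] = 10
best[4] = 25
best[5] = 25
best[6] = 35  (first piece 2, then best[4]=25)
best[7] = 35
best[8] = 50  (first piece 4, then best[4]=25)
best[9] = 50
One optimal cutting: pieces 4 + 4 with 1 meter of scrap → €50.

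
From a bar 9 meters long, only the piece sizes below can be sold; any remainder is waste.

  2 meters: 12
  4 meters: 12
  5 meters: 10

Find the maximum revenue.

Build r[k] bottom-up: r[k] = max over allowed piece i of (p[i] + r[k−i]).
r[1] = 0
r[2] = 12
r[3] = 12
r[4] = max(12+12, 12+0) = 24
r[5] = max(12+12, 12+0, 10+0) = 24
r[6] = max(12+24, 12+12, 10+0) = 36
r[7] = max(12+24, 12+12, 10+12) = 36
r[8] = max(12+36, 12+24, 10+12) = 48
r[9] = max(12+36, 12+24, 10+24) = 48
One optimal cutting: pieces 2 + 2 + 2 + 2 with 1 meter of scrap → 48.

48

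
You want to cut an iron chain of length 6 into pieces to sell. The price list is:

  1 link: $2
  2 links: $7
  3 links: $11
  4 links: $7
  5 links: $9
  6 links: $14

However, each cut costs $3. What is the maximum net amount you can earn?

19

Build v[k] bottom-up: v[k] = max over allowed piece i of (p[i] + v[k−i]) − 3 per cut.
v[1] = 2
v[2] = 7
v[3] = 11
v[4] = 11  (first piece 2, then v[2]=7)
v[5] = 15  (first piece 2, then v[3]=11)
v[6] = 19  (first piece 3, then v[3]=11)
One optimal plan: pieces 3 + 3 (1 cut) → $22 − $3 = $19.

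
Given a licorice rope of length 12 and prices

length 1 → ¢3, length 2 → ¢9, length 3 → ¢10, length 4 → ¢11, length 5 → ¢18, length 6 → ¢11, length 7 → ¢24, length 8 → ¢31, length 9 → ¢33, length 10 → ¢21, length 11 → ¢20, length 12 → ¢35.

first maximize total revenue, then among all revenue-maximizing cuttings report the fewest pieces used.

6

Consider every possible first cut. r[k] is the best of p[i]+r[k−i] over all sellable i≤k.
r[1] = 3
r[2] = max(3+3, 9+0) = 9
r[3] = max(3+9, 9+3, 10+0) = 12
r[4] = max(3+12, 9+9, 10+3, 11+0) = 18
r[5] = max(3+18, 9+12, 10+9, 11+3, 18+0) = 21
r[6] = max(3+21, 9+18, 10+12, 11+9, 18+3, 11+0) = 27
r[7] = max(3+27, 9+21, 10+18, …, 11+3, 24+0) = 30
r[8] = max(3+30, 9+27, 10+21, …, 24+3, 31+0) = 36
r[9] = max(3+36, 9+30, 10+27, …, 31+3, 33+0) = 39
r[10] = max(3+39, 9+36, 10+30, …, 33+3, 21+0) = 45
r[11] = max(3+45, 9+39, 10+36, …, 21+3, 20+0) = 48
r[12] = max(3+48, 9+45, 10+39, …, 20+3, 35+0) = 54
Maximum revenue is ¢54.
Now minimize piece count subject to staying optimal: for each k, pieces[k] = 1 + min over i with p[i]+r[k−i]=r[k] of pieces[k−i].
pieces[9] = 5
pieces[10] = 5
pieces[11] = 6
pieces[12] = 6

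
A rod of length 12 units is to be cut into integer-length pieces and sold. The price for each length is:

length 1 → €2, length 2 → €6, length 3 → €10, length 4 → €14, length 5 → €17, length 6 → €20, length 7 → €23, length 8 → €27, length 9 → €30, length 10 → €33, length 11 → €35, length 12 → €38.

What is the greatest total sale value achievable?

42

Let best[k] be the best obtainable value from length k. For each k, try every first piece i and keep the best of price[i] + best[k−i].
best[1] = 2
best[2] = 6
best[3] = 10
best[4] = 14
best[5] = 17
best[6] = 20  (first piece 2, then best[4]=14)
best[7] = 24  (first piece 3, then best[4]=14)
best[8] = 28  (first piece 4, then best[4]=14)
best[9] = 31  (first piece 4, then best[5]=17)
best[10] = 34  (first piece 2, then best[8]=28)
best[11] = 38  (first piece 3, then best[8]=28)
best[12] = 42  (first piece 4, then best[8]=28)
One optimal cutting: 4 + 4 + 4 → €14 + €14 + €14 = €42.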